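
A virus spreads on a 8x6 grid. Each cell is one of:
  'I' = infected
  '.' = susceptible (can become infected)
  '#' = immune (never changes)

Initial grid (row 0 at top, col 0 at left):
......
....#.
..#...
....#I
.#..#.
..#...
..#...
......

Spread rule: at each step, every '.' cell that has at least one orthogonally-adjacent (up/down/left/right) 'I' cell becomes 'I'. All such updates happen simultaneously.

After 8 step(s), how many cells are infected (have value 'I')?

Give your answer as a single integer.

Answer: 36

Derivation:
Step 0 (initial): 1 infected
Step 1: +2 new -> 3 infected
Step 2: +3 new -> 6 infected
Step 3: +4 new -> 10 infected
Step 4: +6 new -> 16 infected
Step 5: +6 new -> 22 infected
Step 6: +5 new -> 27 infected
Step 7: +5 new -> 32 infected
Step 8: +4 new -> 36 infected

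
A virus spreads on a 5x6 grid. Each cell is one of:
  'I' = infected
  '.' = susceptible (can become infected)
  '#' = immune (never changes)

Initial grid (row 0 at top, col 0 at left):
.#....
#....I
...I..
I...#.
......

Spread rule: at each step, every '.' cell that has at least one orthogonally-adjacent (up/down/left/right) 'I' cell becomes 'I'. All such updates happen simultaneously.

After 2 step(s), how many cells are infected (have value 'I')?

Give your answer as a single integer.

Answer: 21

Derivation:
Step 0 (initial): 3 infected
Step 1: +10 new -> 13 infected
Step 2: +8 new -> 21 infected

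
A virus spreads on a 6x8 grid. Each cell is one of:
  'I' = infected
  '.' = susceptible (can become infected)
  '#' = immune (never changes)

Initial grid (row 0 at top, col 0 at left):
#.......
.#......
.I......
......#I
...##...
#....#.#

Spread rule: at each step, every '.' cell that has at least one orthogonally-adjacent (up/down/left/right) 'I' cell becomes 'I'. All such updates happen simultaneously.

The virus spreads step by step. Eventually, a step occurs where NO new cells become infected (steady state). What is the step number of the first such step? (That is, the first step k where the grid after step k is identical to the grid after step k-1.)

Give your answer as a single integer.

Step 0 (initial): 2 infected
Step 1: +5 new -> 7 infected
Step 2: +9 new -> 16 infected
Step 3: +12 new -> 28 infected
Step 4: +8 new -> 36 infected
Step 5: +3 new -> 39 infected
Step 6: +1 new -> 40 infected
Step 7: +0 new -> 40 infected

Answer: 7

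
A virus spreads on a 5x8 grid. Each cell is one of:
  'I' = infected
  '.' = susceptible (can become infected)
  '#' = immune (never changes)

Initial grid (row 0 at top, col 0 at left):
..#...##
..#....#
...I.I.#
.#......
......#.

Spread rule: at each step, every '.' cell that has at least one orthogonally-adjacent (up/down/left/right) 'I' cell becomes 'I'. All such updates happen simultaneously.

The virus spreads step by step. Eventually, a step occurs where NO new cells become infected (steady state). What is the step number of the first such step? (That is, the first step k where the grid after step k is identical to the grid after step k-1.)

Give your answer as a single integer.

Step 0 (initial): 2 infected
Step 1: +7 new -> 9 infected
Step 2: +10 new -> 19 infected
Step 3: +6 new -> 25 infected
Step 4: +5 new -> 30 infected
Step 5: +2 new -> 32 infected
Step 6: +0 new -> 32 infected

Answer: 6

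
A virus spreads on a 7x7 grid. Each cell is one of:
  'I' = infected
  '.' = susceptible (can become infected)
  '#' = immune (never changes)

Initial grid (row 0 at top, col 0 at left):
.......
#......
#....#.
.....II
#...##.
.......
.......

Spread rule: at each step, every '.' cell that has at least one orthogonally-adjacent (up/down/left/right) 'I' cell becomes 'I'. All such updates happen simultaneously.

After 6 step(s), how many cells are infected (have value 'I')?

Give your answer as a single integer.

Answer: 38

Derivation:
Step 0 (initial): 2 infected
Step 1: +3 new -> 5 infected
Step 2: +4 new -> 9 infected
Step 3: +8 new -> 17 infected
Step 4: +9 new -> 26 infected
Step 5: +8 new -> 34 infected
Step 6: +4 new -> 38 infected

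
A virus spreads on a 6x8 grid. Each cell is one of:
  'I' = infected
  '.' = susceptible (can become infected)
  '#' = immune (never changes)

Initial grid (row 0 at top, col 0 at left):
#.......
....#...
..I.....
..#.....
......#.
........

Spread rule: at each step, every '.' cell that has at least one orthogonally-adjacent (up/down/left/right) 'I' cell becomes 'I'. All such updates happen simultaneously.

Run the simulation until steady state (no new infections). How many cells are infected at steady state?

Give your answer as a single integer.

Answer: 44

Derivation:
Step 0 (initial): 1 infected
Step 1: +3 new -> 4 infected
Step 2: +7 new -> 11 infected
Step 3: +8 new -> 19 infected
Step 4: +9 new -> 28 infected
Step 5: +8 new -> 36 infected
Step 6: +4 new -> 40 infected
Step 7: +3 new -> 43 infected
Step 8: +1 new -> 44 infected
Step 9: +0 new -> 44 infected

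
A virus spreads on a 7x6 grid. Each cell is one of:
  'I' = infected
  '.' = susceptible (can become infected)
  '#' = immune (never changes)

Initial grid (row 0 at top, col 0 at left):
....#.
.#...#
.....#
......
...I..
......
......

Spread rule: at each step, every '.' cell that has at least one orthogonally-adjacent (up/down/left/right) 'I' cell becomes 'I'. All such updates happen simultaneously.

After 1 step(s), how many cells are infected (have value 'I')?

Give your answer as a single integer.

Answer: 5

Derivation:
Step 0 (initial): 1 infected
Step 1: +4 new -> 5 infected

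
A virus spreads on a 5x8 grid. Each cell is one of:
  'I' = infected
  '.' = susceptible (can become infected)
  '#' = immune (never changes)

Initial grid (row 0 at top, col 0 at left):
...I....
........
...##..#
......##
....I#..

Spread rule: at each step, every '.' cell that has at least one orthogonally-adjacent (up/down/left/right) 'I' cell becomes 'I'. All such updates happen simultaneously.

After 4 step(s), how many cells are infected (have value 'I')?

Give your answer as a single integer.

Answer: 29

Derivation:
Step 0 (initial): 2 infected
Step 1: +5 new -> 7 infected
Step 2: +7 new -> 14 infected
Step 3: +8 new -> 22 infected
Step 4: +7 new -> 29 infected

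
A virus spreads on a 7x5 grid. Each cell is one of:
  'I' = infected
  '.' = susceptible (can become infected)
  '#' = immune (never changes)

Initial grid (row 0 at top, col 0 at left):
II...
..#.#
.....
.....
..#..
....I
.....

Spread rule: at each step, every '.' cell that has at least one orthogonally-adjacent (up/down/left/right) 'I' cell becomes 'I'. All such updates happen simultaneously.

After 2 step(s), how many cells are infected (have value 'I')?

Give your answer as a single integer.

Step 0 (initial): 3 infected
Step 1: +6 new -> 9 infected
Step 2: +7 new -> 16 infected

Answer: 16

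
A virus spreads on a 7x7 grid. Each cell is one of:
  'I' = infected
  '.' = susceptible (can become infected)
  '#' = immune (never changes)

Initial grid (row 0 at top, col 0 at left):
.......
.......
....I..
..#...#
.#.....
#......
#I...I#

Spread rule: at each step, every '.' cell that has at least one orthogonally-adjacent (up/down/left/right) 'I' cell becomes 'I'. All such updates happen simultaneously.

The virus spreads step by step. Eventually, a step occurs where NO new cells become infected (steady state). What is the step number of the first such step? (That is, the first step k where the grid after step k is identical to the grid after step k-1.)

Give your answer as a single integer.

Answer: 7

Derivation:
Step 0 (initial): 3 infected
Step 1: +8 new -> 11 infected
Step 2: +13 new -> 24 infected
Step 3: +9 new -> 33 infected
Step 4: +5 new -> 38 infected
Step 5: +3 new -> 41 infected
Step 6: +2 new -> 43 infected
Step 7: +0 new -> 43 infected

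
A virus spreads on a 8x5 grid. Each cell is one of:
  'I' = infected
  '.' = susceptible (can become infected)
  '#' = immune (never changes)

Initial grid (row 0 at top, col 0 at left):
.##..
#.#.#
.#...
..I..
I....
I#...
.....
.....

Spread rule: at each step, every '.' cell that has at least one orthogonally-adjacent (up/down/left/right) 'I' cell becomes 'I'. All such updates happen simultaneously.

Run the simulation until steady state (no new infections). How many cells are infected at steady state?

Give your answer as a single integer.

Step 0 (initial): 3 infected
Step 1: +7 new -> 10 infected
Step 2: +7 new -> 17 infected
Step 3: +6 new -> 23 infected
Step 4: +4 new -> 27 infected
Step 5: +3 new -> 30 infected
Step 6: +1 new -> 31 infected
Step 7: +0 new -> 31 infected

Answer: 31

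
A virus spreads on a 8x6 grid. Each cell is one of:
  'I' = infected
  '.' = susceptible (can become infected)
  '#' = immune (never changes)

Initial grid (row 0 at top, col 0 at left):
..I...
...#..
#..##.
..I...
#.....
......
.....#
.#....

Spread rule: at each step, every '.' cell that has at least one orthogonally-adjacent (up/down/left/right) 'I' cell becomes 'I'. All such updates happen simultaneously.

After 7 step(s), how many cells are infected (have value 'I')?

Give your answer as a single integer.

Answer: 41

Derivation:
Step 0 (initial): 2 infected
Step 1: +7 new -> 9 infected
Step 2: +9 new -> 18 infected
Step 3: +8 new -> 26 infected
Step 4: +8 new -> 34 infected
Step 5: +4 new -> 38 infected
Step 6: +2 new -> 40 infected
Step 7: +1 new -> 41 infected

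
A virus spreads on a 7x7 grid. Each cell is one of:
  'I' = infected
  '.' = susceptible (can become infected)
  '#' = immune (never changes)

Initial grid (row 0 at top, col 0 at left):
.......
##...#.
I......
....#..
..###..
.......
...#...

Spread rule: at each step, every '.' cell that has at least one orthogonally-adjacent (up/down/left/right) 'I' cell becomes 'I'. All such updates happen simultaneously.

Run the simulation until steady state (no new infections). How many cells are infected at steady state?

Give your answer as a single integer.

Step 0 (initial): 1 infected
Step 1: +2 new -> 3 infected
Step 2: +3 new -> 6 infected
Step 3: +5 new -> 11 infected
Step 4: +6 new -> 17 infected
Step 5: +6 new -> 23 infected
Step 6: +6 new -> 29 infected
Step 7: +5 new -> 34 infected
Step 8: +4 new -> 38 infected
Step 9: +2 new -> 40 infected
Step 10: +1 new -> 41 infected
Step 11: +0 new -> 41 infected

Answer: 41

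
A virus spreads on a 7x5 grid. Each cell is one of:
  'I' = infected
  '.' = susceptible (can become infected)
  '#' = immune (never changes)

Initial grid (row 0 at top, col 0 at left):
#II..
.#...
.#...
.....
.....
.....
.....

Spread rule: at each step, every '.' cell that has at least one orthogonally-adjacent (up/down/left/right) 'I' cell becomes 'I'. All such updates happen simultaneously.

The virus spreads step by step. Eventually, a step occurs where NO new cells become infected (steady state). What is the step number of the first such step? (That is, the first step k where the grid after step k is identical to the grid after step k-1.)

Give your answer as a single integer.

Step 0 (initial): 2 infected
Step 1: +2 new -> 4 infected
Step 2: +3 new -> 7 infected
Step 3: +3 new -> 10 infected
Step 4: +4 new -> 14 infected
Step 5: +5 new -> 19 infected
Step 6: +6 new -> 25 infected
Step 7: +5 new -> 30 infected
Step 8: +2 new -> 32 infected
Step 9: +0 new -> 32 infected

Answer: 9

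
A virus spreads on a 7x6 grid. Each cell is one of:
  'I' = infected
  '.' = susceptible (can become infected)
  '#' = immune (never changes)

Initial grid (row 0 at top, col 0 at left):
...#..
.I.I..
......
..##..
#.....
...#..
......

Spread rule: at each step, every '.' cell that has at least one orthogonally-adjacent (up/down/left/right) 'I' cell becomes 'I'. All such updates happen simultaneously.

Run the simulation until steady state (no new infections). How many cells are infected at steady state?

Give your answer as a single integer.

Step 0 (initial): 2 infected
Step 1: +6 new -> 8 infected
Step 2: +8 new -> 16 infected
Step 3: +5 new -> 21 infected
Step 4: +4 new -> 25 infected
Step 5: +6 new -> 31 infected
Step 6: +4 new -> 35 infected
Step 7: +2 new -> 37 infected
Step 8: +0 new -> 37 infected

Answer: 37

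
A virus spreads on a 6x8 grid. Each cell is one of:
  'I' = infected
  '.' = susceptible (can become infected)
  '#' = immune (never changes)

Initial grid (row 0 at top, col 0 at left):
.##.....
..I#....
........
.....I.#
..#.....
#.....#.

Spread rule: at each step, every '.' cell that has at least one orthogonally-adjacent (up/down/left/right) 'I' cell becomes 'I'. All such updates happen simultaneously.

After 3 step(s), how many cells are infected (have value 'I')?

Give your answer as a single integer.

Answer: 29

Derivation:
Step 0 (initial): 2 infected
Step 1: +6 new -> 8 infected
Step 2: +11 new -> 19 infected
Step 3: +10 new -> 29 infected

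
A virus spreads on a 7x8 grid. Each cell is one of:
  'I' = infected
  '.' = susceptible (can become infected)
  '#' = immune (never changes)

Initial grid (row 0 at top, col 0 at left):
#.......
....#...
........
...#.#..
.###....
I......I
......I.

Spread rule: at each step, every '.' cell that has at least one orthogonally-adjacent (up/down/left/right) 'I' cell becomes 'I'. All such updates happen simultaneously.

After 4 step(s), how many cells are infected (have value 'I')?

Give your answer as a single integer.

Step 0 (initial): 3 infected
Step 1: +7 new -> 10 infected
Step 2: +7 new -> 17 infected
Step 3: +9 new -> 26 infected
Step 4: +6 new -> 32 infected

Answer: 32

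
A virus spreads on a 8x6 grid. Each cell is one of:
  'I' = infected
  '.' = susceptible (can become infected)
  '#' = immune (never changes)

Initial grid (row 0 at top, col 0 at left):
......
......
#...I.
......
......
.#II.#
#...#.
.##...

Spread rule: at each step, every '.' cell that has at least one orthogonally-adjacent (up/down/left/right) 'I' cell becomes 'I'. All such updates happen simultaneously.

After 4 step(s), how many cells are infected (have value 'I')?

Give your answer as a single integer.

Answer: 36

Derivation:
Step 0 (initial): 3 infected
Step 1: +9 new -> 12 infected
Step 2: +11 new -> 23 infected
Step 3: +8 new -> 31 infected
Step 4: +5 new -> 36 infected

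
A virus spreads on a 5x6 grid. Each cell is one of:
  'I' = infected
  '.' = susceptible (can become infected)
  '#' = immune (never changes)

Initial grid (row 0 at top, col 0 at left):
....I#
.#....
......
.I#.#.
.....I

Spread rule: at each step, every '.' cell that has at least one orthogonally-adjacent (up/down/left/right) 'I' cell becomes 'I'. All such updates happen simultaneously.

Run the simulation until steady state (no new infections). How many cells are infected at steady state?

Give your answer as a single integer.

Step 0 (initial): 3 infected
Step 1: +7 new -> 10 infected
Step 2: +10 new -> 20 infected
Step 3: +5 new -> 25 infected
Step 4: +1 new -> 26 infected
Step 5: +0 new -> 26 infected

Answer: 26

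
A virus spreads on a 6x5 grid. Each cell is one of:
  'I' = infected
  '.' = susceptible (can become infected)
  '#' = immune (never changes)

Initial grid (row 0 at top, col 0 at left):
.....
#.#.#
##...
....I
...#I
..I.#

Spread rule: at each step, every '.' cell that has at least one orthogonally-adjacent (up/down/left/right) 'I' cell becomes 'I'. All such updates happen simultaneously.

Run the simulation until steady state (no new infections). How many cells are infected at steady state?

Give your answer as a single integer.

Answer: 23

Derivation:
Step 0 (initial): 3 infected
Step 1: +5 new -> 8 infected
Step 2: +4 new -> 12 infected
Step 3: +4 new -> 16 infected
Step 4: +2 new -> 18 infected
Step 5: +2 new -> 20 infected
Step 6: +1 new -> 21 infected
Step 7: +2 new -> 23 infected
Step 8: +0 new -> 23 infected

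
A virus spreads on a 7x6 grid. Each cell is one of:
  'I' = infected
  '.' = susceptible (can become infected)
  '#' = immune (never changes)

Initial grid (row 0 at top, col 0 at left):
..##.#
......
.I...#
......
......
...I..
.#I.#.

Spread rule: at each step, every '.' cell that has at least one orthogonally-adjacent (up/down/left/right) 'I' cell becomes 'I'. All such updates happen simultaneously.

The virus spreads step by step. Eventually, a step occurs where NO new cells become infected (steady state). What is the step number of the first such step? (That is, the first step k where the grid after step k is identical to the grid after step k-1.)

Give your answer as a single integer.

Answer: 6

Derivation:
Step 0 (initial): 3 infected
Step 1: +8 new -> 11 infected
Step 2: +12 new -> 23 infected
Step 3: +8 new -> 31 infected
Step 4: +3 new -> 34 infected
Step 5: +2 new -> 36 infected
Step 6: +0 new -> 36 infected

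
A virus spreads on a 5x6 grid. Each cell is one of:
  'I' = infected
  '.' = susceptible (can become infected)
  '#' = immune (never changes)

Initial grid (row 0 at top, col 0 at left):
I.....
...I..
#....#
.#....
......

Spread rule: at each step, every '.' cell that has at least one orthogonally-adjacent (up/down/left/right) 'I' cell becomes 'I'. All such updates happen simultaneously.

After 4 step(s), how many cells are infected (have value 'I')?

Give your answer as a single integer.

Step 0 (initial): 2 infected
Step 1: +6 new -> 8 infected
Step 2: +7 new -> 15 infected
Step 3: +5 new -> 20 infected
Step 4: +3 new -> 23 infected

Answer: 23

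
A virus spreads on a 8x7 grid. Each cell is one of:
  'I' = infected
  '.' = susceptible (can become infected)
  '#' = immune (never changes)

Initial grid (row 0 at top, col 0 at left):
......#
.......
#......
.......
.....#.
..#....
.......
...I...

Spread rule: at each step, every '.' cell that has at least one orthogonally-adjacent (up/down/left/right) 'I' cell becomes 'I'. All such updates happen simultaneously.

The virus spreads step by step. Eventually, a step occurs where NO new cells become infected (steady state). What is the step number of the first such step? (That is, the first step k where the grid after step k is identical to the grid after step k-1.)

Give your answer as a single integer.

Answer: 11

Derivation:
Step 0 (initial): 1 infected
Step 1: +3 new -> 4 infected
Step 2: +5 new -> 9 infected
Step 3: +6 new -> 15 infected
Step 4: +7 new -> 22 infected
Step 5: +6 new -> 28 infected
Step 6: +7 new -> 35 infected
Step 7: +7 new -> 42 infected
Step 8: +5 new -> 47 infected
Step 9: +4 new -> 51 infected
Step 10: +1 new -> 52 infected
Step 11: +0 new -> 52 infected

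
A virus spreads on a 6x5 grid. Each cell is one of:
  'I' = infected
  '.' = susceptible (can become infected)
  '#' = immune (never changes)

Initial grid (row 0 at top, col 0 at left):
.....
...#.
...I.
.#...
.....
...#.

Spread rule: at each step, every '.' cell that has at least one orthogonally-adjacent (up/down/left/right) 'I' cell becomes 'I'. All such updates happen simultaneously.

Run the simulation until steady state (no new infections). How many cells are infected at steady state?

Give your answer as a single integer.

Step 0 (initial): 1 infected
Step 1: +3 new -> 4 infected
Step 2: +6 new -> 10 infected
Step 3: +6 new -> 16 infected
Step 4: +7 new -> 23 infected
Step 5: +3 new -> 26 infected
Step 6: +1 new -> 27 infected
Step 7: +0 new -> 27 infected

Answer: 27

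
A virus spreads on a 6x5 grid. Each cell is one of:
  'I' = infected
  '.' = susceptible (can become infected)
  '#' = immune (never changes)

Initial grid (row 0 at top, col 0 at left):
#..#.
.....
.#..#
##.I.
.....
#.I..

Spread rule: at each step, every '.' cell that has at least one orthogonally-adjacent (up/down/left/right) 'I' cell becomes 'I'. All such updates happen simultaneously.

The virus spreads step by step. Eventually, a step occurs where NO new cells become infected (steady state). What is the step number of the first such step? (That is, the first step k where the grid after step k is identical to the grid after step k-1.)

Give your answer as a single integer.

Answer: 7

Derivation:
Step 0 (initial): 2 infected
Step 1: +7 new -> 9 infected
Step 2: +5 new -> 14 infected
Step 3: +3 new -> 17 infected
Step 4: +3 new -> 20 infected
Step 5: +2 new -> 22 infected
Step 6: +1 new -> 23 infected
Step 7: +0 new -> 23 infected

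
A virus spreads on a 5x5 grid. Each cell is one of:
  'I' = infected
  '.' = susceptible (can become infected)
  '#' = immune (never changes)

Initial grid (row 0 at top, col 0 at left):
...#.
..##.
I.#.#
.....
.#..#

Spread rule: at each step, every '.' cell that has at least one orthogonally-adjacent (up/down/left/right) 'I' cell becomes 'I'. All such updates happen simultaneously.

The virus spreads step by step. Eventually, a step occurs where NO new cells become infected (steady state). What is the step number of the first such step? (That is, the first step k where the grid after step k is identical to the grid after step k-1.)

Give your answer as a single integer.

Answer: 6

Derivation:
Step 0 (initial): 1 infected
Step 1: +3 new -> 4 infected
Step 2: +4 new -> 8 infected
Step 3: +2 new -> 10 infected
Step 4: +3 new -> 13 infected
Step 5: +3 new -> 16 infected
Step 6: +0 new -> 16 infected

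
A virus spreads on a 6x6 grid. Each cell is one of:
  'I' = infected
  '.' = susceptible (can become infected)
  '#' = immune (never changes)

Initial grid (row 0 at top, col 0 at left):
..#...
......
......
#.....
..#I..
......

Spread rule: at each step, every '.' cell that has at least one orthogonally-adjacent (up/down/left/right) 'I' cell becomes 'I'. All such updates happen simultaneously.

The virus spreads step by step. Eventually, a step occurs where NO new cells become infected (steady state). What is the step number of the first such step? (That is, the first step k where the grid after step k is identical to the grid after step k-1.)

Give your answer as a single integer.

Step 0 (initial): 1 infected
Step 1: +3 new -> 4 infected
Step 2: +6 new -> 10 infected
Step 3: +7 new -> 17 infected
Step 4: +7 new -> 24 infected
Step 5: +5 new -> 29 infected
Step 6: +3 new -> 32 infected
Step 7: +1 new -> 33 infected
Step 8: +0 new -> 33 infected

Answer: 8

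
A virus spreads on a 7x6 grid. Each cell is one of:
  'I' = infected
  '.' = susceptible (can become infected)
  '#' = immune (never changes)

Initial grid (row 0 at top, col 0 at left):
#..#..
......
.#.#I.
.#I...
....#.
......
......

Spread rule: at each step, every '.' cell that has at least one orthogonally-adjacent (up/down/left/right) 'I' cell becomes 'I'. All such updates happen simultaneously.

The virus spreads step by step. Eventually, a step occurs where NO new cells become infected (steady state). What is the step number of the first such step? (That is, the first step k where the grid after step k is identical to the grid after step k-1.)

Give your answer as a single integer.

Step 0 (initial): 2 infected
Step 1: +6 new -> 8 infected
Step 2: +8 new -> 16 infected
Step 3: +8 new -> 24 infected
Step 4: +8 new -> 32 infected
Step 5: +4 new -> 36 infected
Step 6: +0 new -> 36 infected

Answer: 6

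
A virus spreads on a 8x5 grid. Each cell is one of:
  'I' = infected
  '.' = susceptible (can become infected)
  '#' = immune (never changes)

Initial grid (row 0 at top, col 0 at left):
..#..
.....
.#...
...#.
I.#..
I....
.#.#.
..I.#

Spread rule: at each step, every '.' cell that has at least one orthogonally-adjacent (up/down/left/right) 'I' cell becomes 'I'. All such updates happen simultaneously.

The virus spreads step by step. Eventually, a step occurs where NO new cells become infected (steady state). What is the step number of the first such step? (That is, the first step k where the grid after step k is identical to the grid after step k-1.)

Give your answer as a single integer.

Step 0 (initial): 3 infected
Step 1: +7 new -> 10 infected
Step 2: +4 new -> 14 infected
Step 3: +3 new -> 17 infected
Step 4: +5 new -> 22 infected
Step 5: +5 new -> 27 infected
Step 6: +3 new -> 30 infected
Step 7: +2 new -> 32 infected
Step 8: +1 new -> 33 infected
Step 9: +0 new -> 33 infected

Answer: 9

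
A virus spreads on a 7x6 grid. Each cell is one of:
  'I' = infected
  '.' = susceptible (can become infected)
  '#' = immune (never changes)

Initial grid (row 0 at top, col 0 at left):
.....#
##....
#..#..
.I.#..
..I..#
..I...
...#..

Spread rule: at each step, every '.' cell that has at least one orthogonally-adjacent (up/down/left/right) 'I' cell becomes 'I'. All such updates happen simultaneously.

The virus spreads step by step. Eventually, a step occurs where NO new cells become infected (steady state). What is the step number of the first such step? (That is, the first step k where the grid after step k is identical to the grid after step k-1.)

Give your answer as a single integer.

Answer: 7

Derivation:
Step 0 (initial): 3 infected
Step 1: +8 new -> 11 infected
Step 2: +6 new -> 17 infected
Step 3: +5 new -> 22 infected
Step 4: +5 new -> 27 infected
Step 5: +4 new -> 31 infected
Step 6: +3 new -> 34 infected
Step 7: +0 new -> 34 infected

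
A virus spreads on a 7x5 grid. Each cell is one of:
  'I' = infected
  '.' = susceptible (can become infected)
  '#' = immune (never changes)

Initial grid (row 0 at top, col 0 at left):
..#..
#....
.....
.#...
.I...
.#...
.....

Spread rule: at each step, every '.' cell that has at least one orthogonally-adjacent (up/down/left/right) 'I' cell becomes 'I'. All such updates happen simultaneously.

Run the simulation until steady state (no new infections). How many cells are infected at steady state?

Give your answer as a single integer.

Answer: 31

Derivation:
Step 0 (initial): 1 infected
Step 1: +2 new -> 3 infected
Step 2: +5 new -> 8 infected
Step 3: +7 new -> 15 infected
Step 4: +7 new -> 22 infected
Step 5: +4 new -> 26 infected
Step 6: +3 new -> 29 infected
Step 7: +2 new -> 31 infected
Step 8: +0 new -> 31 infected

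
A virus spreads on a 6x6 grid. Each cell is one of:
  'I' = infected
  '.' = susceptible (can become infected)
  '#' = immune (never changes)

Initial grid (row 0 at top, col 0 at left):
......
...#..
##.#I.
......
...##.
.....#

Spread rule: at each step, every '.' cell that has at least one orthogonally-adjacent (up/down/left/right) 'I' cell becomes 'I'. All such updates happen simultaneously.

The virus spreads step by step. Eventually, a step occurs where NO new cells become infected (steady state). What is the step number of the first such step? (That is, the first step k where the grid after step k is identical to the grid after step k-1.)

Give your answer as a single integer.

Answer: 8

Derivation:
Step 0 (initial): 1 infected
Step 1: +3 new -> 4 infected
Step 2: +4 new -> 8 infected
Step 3: +4 new -> 12 infected
Step 4: +4 new -> 16 infected
Step 5: +5 new -> 21 infected
Step 6: +5 new -> 26 infected
Step 7: +3 new -> 29 infected
Step 8: +0 new -> 29 infected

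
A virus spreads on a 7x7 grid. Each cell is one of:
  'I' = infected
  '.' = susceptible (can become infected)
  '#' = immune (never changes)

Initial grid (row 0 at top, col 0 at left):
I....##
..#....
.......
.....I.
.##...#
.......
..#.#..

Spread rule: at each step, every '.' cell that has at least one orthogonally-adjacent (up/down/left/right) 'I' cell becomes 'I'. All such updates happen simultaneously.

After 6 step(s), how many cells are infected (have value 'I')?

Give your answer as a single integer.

Answer: 40

Derivation:
Step 0 (initial): 2 infected
Step 1: +6 new -> 8 infected
Step 2: +9 new -> 17 infected
Step 3: +11 new -> 28 infected
Step 4: +7 new -> 35 infected
Step 5: +3 new -> 38 infected
Step 6: +2 new -> 40 infected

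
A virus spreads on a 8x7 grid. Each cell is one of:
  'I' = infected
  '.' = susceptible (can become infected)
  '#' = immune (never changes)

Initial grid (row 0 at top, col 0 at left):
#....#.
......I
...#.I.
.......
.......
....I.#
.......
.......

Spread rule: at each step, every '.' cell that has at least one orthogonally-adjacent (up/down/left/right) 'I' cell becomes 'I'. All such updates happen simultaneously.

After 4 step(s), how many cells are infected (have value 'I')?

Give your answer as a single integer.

Answer: 39

Derivation:
Step 0 (initial): 3 infected
Step 1: +9 new -> 12 infected
Step 2: +9 new -> 21 infected
Step 3: +10 new -> 31 infected
Step 4: +8 new -> 39 infected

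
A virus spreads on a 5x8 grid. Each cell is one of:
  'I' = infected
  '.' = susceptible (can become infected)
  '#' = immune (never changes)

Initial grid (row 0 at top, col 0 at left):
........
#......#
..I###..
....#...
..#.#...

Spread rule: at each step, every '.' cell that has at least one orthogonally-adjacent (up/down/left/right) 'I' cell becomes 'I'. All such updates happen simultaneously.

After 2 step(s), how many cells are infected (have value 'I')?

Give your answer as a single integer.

Answer: 10

Derivation:
Step 0 (initial): 1 infected
Step 1: +3 new -> 4 infected
Step 2: +6 new -> 10 infected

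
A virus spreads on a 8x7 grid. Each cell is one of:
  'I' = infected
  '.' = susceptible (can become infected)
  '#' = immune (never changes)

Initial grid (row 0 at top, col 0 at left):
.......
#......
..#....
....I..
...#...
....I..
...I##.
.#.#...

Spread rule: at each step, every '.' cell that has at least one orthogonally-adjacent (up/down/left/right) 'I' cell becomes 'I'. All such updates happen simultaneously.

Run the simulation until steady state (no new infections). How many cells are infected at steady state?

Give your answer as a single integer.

Answer: 49

Derivation:
Step 0 (initial): 3 infected
Step 1: +7 new -> 10 infected
Step 2: +10 new -> 20 infected
Step 3: +10 new -> 30 infected
Step 4: +10 new -> 40 infected
Step 5: +6 new -> 46 infected
Step 6: +2 new -> 48 infected
Step 7: +1 new -> 49 infected
Step 8: +0 new -> 49 infected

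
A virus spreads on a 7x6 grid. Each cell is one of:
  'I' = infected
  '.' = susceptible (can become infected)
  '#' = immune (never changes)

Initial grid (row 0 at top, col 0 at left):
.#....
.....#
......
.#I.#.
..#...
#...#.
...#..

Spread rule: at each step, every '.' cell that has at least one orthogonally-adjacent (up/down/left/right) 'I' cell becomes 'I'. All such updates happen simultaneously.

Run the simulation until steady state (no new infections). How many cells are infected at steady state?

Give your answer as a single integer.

Step 0 (initial): 1 infected
Step 1: +2 new -> 3 infected
Step 2: +4 new -> 7 infected
Step 3: +7 new -> 14 infected
Step 4: +7 new -> 21 infected
Step 5: +7 new -> 28 infected
Step 6: +4 new -> 32 infected
Step 7: +2 new -> 34 infected
Step 8: +0 new -> 34 infected

Answer: 34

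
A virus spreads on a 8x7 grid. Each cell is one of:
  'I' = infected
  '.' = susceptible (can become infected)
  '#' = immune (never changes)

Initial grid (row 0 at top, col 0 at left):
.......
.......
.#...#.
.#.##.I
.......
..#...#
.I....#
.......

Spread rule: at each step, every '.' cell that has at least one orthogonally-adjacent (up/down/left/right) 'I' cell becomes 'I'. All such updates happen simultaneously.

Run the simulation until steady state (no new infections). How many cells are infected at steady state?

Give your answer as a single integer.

Answer: 48

Derivation:
Step 0 (initial): 2 infected
Step 1: +7 new -> 9 infected
Step 2: +7 new -> 16 infected
Step 3: +9 new -> 25 infected
Step 4: +8 new -> 33 infected
Step 5: +6 new -> 39 infected
Step 6: +5 new -> 44 infected
Step 7: +3 new -> 47 infected
Step 8: +1 new -> 48 infected
Step 9: +0 new -> 48 infected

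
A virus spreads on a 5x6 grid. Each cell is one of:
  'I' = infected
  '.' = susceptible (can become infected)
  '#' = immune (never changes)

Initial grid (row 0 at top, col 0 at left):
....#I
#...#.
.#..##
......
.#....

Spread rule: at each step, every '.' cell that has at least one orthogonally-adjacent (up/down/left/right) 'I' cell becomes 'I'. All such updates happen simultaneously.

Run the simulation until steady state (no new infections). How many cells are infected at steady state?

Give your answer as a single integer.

Answer: 2

Derivation:
Step 0 (initial): 1 infected
Step 1: +1 new -> 2 infected
Step 2: +0 new -> 2 infected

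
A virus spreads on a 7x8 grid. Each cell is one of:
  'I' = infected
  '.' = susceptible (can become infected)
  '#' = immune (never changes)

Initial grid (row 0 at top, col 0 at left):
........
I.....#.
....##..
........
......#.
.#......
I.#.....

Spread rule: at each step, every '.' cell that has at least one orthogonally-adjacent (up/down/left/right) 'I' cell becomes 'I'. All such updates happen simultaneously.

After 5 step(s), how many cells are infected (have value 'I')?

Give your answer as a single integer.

Step 0 (initial): 2 infected
Step 1: +5 new -> 7 infected
Step 2: +5 new -> 12 infected
Step 3: +5 new -> 17 infected
Step 4: +5 new -> 22 infected
Step 5: +5 new -> 27 infected

Answer: 27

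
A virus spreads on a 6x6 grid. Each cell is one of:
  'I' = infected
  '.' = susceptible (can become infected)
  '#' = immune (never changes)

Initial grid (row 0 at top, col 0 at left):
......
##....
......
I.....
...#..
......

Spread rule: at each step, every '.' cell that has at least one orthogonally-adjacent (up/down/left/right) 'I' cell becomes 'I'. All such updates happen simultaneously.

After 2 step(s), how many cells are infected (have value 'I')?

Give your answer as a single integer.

Step 0 (initial): 1 infected
Step 1: +3 new -> 4 infected
Step 2: +4 new -> 8 infected

Answer: 8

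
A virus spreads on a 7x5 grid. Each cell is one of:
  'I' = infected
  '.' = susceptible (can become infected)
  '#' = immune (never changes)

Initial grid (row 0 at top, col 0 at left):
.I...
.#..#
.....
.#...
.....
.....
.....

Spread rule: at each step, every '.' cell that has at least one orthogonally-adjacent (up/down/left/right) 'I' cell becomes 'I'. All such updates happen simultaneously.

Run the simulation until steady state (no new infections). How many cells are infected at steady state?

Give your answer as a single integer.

Answer: 32

Derivation:
Step 0 (initial): 1 infected
Step 1: +2 new -> 3 infected
Step 2: +3 new -> 6 infected
Step 3: +4 new -> 10 infected
Step 4: +4 new -> 14 infected
Step 5: +4 new -> 18 infected
Step 6: +5 new -> 23 infected
Step 7: +5 new -> 28 infected
Step 8: +3 new -> 31 infected
Step 9: +1 new -> 32 infected
Step 10: +0 new -> 32 infected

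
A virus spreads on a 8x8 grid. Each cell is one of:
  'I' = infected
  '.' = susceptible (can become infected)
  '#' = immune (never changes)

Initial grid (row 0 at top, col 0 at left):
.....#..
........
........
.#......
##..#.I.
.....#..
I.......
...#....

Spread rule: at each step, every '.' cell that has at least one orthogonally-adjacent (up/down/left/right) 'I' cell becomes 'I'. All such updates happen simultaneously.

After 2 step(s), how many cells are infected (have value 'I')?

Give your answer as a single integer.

Answer: 17

Derivation:
Step 0 (initial): 2 infected
Step 1: +7 new -> 9 infected
Step 2: +8 new -> 17 infected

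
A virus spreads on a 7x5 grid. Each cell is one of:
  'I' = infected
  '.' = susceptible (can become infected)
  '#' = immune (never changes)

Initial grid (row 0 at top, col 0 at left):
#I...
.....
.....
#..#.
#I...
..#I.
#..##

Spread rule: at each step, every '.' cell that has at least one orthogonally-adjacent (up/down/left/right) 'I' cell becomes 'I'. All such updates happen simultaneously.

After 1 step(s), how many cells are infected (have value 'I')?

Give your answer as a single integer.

Answer: 10

Derivation:
Step 0 (initial): 3 infected
Step 1: +7 new -> 10 infected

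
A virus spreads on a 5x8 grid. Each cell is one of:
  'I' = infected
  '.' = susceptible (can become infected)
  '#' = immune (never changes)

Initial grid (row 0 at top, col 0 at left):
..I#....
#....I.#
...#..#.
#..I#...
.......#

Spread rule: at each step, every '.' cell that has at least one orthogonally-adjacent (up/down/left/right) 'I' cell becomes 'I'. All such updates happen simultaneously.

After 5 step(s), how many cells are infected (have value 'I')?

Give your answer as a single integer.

Step 0 (initial): 3 infected
Step 1: +8 new -> 11 infected
Step 2: +11 new -> 22 infected
Step 3: +5 new -> 27 infected
Step 4: +4 new -> 31 infected
Step 5: +1 new -> 32 infected

Answer: 32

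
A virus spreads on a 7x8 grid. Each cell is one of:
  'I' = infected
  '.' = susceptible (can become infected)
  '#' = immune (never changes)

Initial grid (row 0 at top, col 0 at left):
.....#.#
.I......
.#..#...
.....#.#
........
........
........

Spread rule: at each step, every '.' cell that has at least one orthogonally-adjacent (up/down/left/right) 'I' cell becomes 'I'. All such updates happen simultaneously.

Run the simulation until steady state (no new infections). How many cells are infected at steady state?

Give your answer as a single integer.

Step 0 (initial): 1 infected
Step 1: +3 new -> 4 infected
Step 2: +5 new -> 9 infected
Step 3: +5 new -> 14 infected
Step 4: +6 new -> 20 infected
Step 5: +7 new -> 27 infected
Step 6: +8 new -> 35 infected
Step 7: +6 new -> 41 infected
Step 8: +3 new -> 44 infected
Step 9: +3 new -> 47 infected
Step 10: +2 new -> 49 infected
Step 11: +1 new -> 50 infected
Step 12: +0 new -> 50 infected

Answer: 50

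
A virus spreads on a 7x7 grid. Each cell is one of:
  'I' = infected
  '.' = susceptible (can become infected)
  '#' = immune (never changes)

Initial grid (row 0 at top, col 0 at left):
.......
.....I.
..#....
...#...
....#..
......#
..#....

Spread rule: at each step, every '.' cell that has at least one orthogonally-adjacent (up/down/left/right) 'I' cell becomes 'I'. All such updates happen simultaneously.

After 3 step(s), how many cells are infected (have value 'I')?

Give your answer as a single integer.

Answer: 17

Derivation:
Step 0 (initial): 1 infected
Step 1: +4 new -> 5 infected
Step 2: +6 new -> 11 infected
Step 3: +6 new -> 17 infected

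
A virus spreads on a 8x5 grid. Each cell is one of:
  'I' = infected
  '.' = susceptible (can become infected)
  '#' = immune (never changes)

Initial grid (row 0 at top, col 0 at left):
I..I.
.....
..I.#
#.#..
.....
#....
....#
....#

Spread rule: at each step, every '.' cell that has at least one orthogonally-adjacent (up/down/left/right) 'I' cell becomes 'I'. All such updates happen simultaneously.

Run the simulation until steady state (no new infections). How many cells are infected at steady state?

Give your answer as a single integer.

Answer: 34

Derivation:
Step 0 (initial): 3 infected
Step 1: +8 new -> 11 infected
Step 2: +5 new -> 16 infected
Step 3: +3 new -> 19 infected
Step 4: +5 new -> 24 infected
Step 5: +4 new -> 28 infected
Step 6: +4 new -> 32 infected
Step 7: +2 new -> 34 infected
Step 8: +0 new -> 34 infected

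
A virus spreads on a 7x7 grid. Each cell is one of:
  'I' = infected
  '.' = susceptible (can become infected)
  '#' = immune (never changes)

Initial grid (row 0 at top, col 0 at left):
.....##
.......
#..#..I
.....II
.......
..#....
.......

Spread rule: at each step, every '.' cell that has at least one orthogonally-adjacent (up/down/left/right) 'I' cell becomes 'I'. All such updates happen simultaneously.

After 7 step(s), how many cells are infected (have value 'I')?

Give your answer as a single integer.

Answer: 42

Derivation:
Step 0 (initial): 3 infected
Step 1: +5 new -> 8 infected
Step 2: +6 new -> 14 infected
Step 3: +6 new -> 20 infected
Step 4: +7 new -> 27 infected
Step 5: +6 new -> 33 infected
Step 6: +5 new -> 38 infected
Step 7: +4 new -> 42 infected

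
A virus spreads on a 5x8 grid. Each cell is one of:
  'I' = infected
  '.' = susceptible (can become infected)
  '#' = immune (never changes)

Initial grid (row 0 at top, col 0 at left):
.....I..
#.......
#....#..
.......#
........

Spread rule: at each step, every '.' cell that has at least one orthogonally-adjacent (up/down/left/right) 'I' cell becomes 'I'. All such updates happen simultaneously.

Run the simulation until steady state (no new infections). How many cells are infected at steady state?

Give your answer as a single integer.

Step 0 (initial): 1 infected
Step 1: +3 new -> 4 infected
Step 2: +4 new -> 8 infected
Step 3: +5 new -> 13 infected
Step 4: +6 new -> 19 infected
Step 5: +7 new -> 26 infected
Step 6: +5 new -> 31 infected
Step 7: +2 new -> 33 infected
Step 8: +2 new -> 35 infected
Step 9: +1 new -> 36 infected
Step 10: +0 new -> 36 infected

Answer: 36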